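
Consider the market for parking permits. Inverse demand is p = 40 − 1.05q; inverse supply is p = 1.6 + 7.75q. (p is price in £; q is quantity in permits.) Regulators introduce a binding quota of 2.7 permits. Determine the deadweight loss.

£12.18

Competitive equilibrium: 40 − 1.05q = 1.6 + 7.75q → q* = 4.3636, p* = 35.4182.
At q = 2.7: demand price = 40 − 1.05·2.7 = 37.165; supply price = 1.6 + 7.75·2.7 = 22.525.
Δq = 4.3636 − 2.7 = 1.6636; wedge = 37.165 − 22.525 = 14.64.
The triangle = ½ × 1.6636 × 14.64 = £12.18.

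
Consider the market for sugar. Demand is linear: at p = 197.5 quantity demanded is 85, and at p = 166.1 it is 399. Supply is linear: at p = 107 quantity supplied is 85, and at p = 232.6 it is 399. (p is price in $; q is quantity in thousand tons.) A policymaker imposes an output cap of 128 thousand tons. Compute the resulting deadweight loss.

$4761 thousand

Demand slope = (166.1 − 197.5)/(399 − 85) = −0.1, so p = 206 − 0.1q.
Supply slope = (232.6 − 107)/(399 − 85) = 0.4, so p = 73 + 0.4q.
Competitive equilibrium: 206 − 0.1q = 73 + 0.4q → q* = 266, p* = 179.4.
At q = 128: demand price = 206 − 0.1·128 = 193.2; supply price = 73 + 0.4·128 = 124.2.
Δq = 266 − 128 = 138; wedge = 193.2 − 124.2 = 69.
The triangle = ½ × 138 × 69 = $4761 thousand.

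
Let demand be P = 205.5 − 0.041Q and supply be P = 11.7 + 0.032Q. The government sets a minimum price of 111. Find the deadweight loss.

Competitive equilibrium: 205.5 − 0.041Q = 11.7 + 0.032Q → Q* = 2654.7945, P* = 96.6534.
At the floor P = 111, quantity demanded = (205.5 − 111)/0.041 = 2304.878.
Sellers' marginal cost at Q' = 2304.878: 11.7 + 0.032·2304.878 = 85.4561.
ΔQ = 2654.7945 − 2304.878 = 349.9165; wedge = 111 − 85.4561 = 25.5439.
Welfare loss = ½ × 349.9165 × 25.5439 = 4469.12.

4469.12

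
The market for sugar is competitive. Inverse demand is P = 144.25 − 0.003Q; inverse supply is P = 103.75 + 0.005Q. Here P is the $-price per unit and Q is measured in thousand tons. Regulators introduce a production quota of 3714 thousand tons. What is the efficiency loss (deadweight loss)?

$7273.809 thousand

Competitive equilibrium: 144.25 − 0.003Q = 103.75 + 0.005Q → Q* = 5062.5, P* = 129.0625.
At Q = 3714: demand price = 144.25 − 0.003·3714 = 133.108; supply price = 103.75 + 0.005·3714 = 122.32.
ΔQ = 5062.5 − 3714 = 1348.5; wedge = 133.108 − 122.32 = 10.788.
The triangle = ½ × 1348.5 × 10.788 = $7273.809 thousand.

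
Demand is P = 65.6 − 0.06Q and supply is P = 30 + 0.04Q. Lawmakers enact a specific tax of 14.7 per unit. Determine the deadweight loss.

Competitive equilibrium: 65.6 − 0.06Q = 30 + 0.04Q → Q* = 356, P* = 44.24.
With the tax, the buyer price exceeds the seller price by 14.7: (65.6 − 0.06Q) − (30 + 0.04Q) = 14.7 → Q' = 209.
ΔQ = 356 − 209 = 147; the wedge equals the tax, 14.7.
Welfare loss = ½ × 147 × 14.7 = 1080.45.

1080.45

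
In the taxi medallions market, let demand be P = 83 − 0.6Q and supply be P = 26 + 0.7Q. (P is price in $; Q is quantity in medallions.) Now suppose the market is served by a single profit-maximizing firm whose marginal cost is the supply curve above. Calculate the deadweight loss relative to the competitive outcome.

$124.62

Competitive equilibrium: 83 − 0.6Q = 26 + 0.7Q → Q* = 43.8462, P* = 56.6923.
Marginal revenue: MR = 83 − 1.2Q. Set MR = MC: 83 − 1.2Q = 26 + 0.7Q → Q_m = 30.
Price P_m = 83 − 0.6·30 = 65; MC(Q_m) = 26 + 0.7·30 = 47.
Competitive Q* = 43.8462, so ΔQ = 13.8462; wedge = 65 − 47 = 18.
The triangle = ½ × 13.8462 × 18 = $124.62.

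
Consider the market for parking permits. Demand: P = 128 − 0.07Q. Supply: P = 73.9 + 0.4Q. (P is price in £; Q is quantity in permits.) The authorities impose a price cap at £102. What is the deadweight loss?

Competitive equilibrium: 128 − 0.07Q = 73.9 + 0.4Q → Q* = 115.1064, P* = 119.9426.
At the ceiling P = 102, quantity supplied = (102 − 73.9)/0.4 = 70.25.
Willingness to pay at Q' = 70.25: 128 − 0.07·70.25 = 123.0825.
ΔQ = 115.1064 − 70.25 = 44.8564; wedge = 123.0825 − 102 = 21.0825.
Welfare loss = ½ × 44.8564 × 21.0825 = £472.84.

£472.84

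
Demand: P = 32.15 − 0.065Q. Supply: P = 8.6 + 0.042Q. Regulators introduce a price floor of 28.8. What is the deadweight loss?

1519.98

Competitive equilibrium: 32.15 − 0.065Q = 8.6 + 0.042Q → Q* = 220.0935, P* = 17.8439.
At the floor P = 28.8, quantity demanded = (32.15 − 28.8)/0.065 = 51.5385.
Sellers' marginal cost at Q' = 51.5385: 8.6 + 0.042·51.5385 = 10.7646.
ΔQ = 220.0935 − 51.5385 = 168.555; wedge = 28.8 − 10.7646 = 18.0354.
Deadweight loss = ½ × 168.555 × 18.0354 = 1519.98.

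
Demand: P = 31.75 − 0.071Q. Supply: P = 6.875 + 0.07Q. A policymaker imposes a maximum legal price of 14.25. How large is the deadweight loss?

356

Competitive equilibrium: 31.75 − 0.071Q = 6.875 + 0.07Q → Q* = 176.4184, P* = 19.2243.
At the ceiling P = 14.25, quantity supplied = (14.25 − 6.875)/0.07 = 105.3571.
Willingness to pay at Q' = 105.3571: 31.75 − 0.071·105.3571 = 24.2696.
ΔQ = 176.4184 − 105.3571 = 71.0613; wedge = 24.2696 − 14.25 = 10.0196.
The triangle = ½ × 71.0613 × 10.0196 = 356.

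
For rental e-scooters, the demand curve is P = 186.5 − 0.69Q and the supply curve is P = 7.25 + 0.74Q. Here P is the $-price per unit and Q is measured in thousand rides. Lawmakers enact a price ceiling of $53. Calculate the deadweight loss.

$2885.36 thousand

Competitive equilibrium: 186.5 − 0.69Q = 7.25 + 0.74Q → Q* = 125.3497, P* = 100.0087.
At the ceiling P = 53, quantity supplied = (53 − 7.25)/0.74 = 61.8243.
Willingness to pay at Q' = 61.8243: 186.5 − 0.69·61.8243 = 143.8412.
ΔQ = 125.3497 − 61.8243 = 63.5254; wedge = 143.8412 − 53 = 90.8412.
The triangle = ½ × 63.5254 × 90.8412 = $2885.36 thousand.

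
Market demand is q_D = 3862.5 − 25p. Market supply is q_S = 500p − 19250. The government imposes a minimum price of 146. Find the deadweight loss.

136488.76

In inverse form: demand p = 154.5 − 0.04q, supply p = 38.5 + 0.002q.
Competitive equilibrium: 154.5 − 0.04q = 38.5 + 0.002q → q* = 2761.9048, p* = 44.0238.
At the floor p = 146, quantity demanded = (154.5 − 146)/0.04 = 212.5.
Sellers' marginal cost at q' = 212.5: 38.5 + 0.002·212.5 = 38.925.
Δq = 2761.9048 − 212.5 = 2549.4048; wedge = 146 − 38.925 = 107.075.
The triangle = ½ × 2549.4048 × 107.075 = 136488.76.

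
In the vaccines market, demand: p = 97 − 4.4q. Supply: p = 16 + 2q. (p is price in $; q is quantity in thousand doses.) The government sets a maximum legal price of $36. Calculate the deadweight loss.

Competitive equilibrium: 97 − 4.4q = 16 + 2q → q* = 12.6563, p* = 41.3125.
At the ceiling p = 36, quantity supplied = (36 − 16)/2 = 10.
Willingness to pay at q' = 10: 97 − 4.4·10 = 53.
Δq = 12.6563 − 10 = 2.6563; wedge = 53 − 36 = 17.
DWL = ½ × 2.6563 × 17 = $22.58 thousand.

$22.58 thousand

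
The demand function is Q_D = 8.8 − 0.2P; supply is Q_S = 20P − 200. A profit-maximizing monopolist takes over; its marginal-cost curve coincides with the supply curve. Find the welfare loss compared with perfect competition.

In inverse form: demand P = 44 − 5Q, supply P = 10 + 0.05Q.
Competitive equilibrium: 44 − 5Q = 10 + 0.05Q → Q* = 6.7327, P* = 10.3366.
Marginal revenue: MR = 44 − 10Q. Set MR = MC: 44 − 10Q = 10 + 0.05Q → Q_m = 3.3831.
Price P_m = 44 − 5·3.3831 = 27.0845; MC(Q_m) = 10 + 0.05·3.3831 = 10.1692.
Competitive Q* = 6.7327, so ΔQ = 3.3496; wedge = 27.0845 − 10.1692 = 16.9153.
Deadweight loss = ½ × 3.3496 × 16.9153 = 28.33.

28.33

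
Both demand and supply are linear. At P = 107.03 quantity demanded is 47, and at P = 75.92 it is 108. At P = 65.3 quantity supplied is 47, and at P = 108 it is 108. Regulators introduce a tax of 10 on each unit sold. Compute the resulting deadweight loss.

Demand slope = (75.92 − 107.03)/(108 − 47) = −0.51, so P = 131 − 0.51Q.
Supply slope = (108 − 65.3)/(108 − 47) = 0.7, so P = 32.4 + 0.7Q.
Competitive equilibrium: 131 − 0.51Q = 32.4 + 0.7Q → Q* = 81.4876, P* = 89.4413.
With the tax, the buyer price exceeds the seller price by 10: (131 − 0.51Q) − (32.4 + 0.7Q) = 10 → Q' = 73.2231.
ΔQ = 81.4876 − 73.2231 = 8.2645; the wedge equals the tax, 10.
DWL = ½ × 8.2645 × 10 = 41.32.

41.32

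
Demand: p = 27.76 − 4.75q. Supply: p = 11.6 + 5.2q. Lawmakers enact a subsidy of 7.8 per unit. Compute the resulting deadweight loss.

Competitive equilibrium: 27.76 − 4.75q = 11.6 + 5.2q → q* = 1.6241, p* = 20.0454.
The subsidy lowers effective supply by 7.8: p = 3.8 + 5.2q.
New quantity: 27.76 − 4.75q = 3.8 + 5.2q → q' = 2.408.
Overproduction Δq = 2.408 − 1.6241 = 0.7839; wedge = subsidy = 7.8.
Deadweight loss = ½ × 0.7839 × 7.8 = 3.06.

3.06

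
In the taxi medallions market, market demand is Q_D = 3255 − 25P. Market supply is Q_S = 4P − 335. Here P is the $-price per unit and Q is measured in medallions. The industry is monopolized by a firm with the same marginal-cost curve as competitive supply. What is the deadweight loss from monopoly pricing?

In inverse form: demand P = 130.2 − 0.04Q, supply P = 83.75 + 0.25Q.
Competitive equilibrium: 130.2 − 0.04Q = 83.75 + 0.25Q → Q* = 160.1724, P* = 123.7931.
Marginal revenue: MR = 130.2 − 0.08Q. Set MR = MC: 130.2 − 0.08Q = 83.75 + 0.25Q → Q_m = 140.7576.
Price P_m = 130.2 − 0.04·140.7576 = 124.5697; MC(Q_m) = 83.75 + 0.25·140.7576 = 118.9394.
Competitive Q* = 160.1724, so ΔQ = 19.4148; wedge = 124.5697 − 118.9394 = 5.6303.
The triangle = ½ × 19.4148 × 5.6303 = $54.66.

$54.66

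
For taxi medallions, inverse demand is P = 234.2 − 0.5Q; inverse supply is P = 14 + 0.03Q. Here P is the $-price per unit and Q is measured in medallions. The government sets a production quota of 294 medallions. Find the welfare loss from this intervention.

Competitive equilibrium: 234.2 − 0.5Q = 14 + 0.03Q → Q* = 415.4717, P* = 26.4642.
At Q = 294: demand price = 234.2 − 0.5·294 = 87.2; supply price = 14 + 0.03·294 = 22.82.
ΔQ = 415.4717 − 294 = 121.4717; wedge = 87.2 − 22.82 = 64.38.
The triangle = ½ × 121.4717 × 64.38 = $3910.17.

$3910.17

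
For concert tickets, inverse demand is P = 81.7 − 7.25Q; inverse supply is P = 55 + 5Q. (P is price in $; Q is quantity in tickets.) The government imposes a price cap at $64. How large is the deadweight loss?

Competitive equilibrium: 81.7 − 7.25Q = 55 + 5Q → Q* = 2.1796, P* = 65.898.
At the ceiling P = 64, quantity supplied = (64 − 55)/5 = 1.8.
Willingness to pay at Q' = 1.8: 81.7 − 7.25·1.8 = 68.65.
ΔQ = 2.1796 − 1.8 = 0.3796; wedge = 68.65 − 64 = 4.65.
DWL = ½ × 0.3796 × 4.65 = $0.88.

$0.88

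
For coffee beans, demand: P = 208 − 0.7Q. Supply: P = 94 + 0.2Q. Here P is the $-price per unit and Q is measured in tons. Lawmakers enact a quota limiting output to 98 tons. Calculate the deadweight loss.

Competitive equilibrium: 208 − 0.7Q = 94 + 0.2Q → Q* = 126.6667, P* = 119.3333.
At Q = 98: demand price = 208 − 0.7·98 = 139.4; supply price = 94 + 0.2·98 = 113.6.
ΔQ = 126.6667 − 98 = 28.6667; wedge = 139.4 − 113.6 = 25.8.
DWL = ½ × 28.6667 × 25.8 = $369.80.

$369.80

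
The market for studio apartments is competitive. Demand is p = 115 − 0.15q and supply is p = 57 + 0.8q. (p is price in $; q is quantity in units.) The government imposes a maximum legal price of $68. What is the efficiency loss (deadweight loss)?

Competitive equilibrium: 115 − 0.15q = 57 + 0.8q → q* = 61.0526, p* = 105.8421.
At the ceiling p = 68, quantity supplied = (68 − 57)/0.8 = 13.75.
Willingness to pay at q' = 13.75: 115 − 0.15·13.75 = 112.9375.
Δq = 61.0526 − 13.75 = 47.3026; wedge = 112.9375 − 68 = 44.9375.
DWL = ½ × 47.3026 × 44.9375 = $1062.83.

$1062.83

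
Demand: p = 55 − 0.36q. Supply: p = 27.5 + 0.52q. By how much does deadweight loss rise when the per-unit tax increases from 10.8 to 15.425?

Competitive equilibrium: 55 − 0.36q = 27.5 + 0.52q → q* = 31.25, p* = 43.75.
For a per-unit tax t: Δq = t/0.88, so DWL = ½·t·(t/0.88) = t²/1.76.
At t = 10.8: DWL = 66.273. At t = 15.425: DWL = 135.188.
Increase = 135.188 − 66.273 = 68.92.

68.92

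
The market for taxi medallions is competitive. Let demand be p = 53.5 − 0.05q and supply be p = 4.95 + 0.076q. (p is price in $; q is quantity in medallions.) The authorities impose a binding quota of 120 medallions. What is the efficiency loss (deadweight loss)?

Competitive equilibrium: 53.5 − 0.05q = 4.95 + 0.076q → q* = 385.3175, p* = 34.2341.
At q = 120: demand price = 53.5 − 0.05·120 = 47.5; supply price = 4.95 + 0.076·120 = 14.07.
Δq = 385.3175 − 120 = 265.3175; wedge = 47.5 − 14.07 = 33.43.
DWL = ½ × 265.3175 × 33.43 = $4434.78.

$4434.78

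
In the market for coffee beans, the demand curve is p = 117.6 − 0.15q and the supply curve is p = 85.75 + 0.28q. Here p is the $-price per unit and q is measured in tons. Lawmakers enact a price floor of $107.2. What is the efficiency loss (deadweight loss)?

Competitive equilibrium: 117.6 − 0.15q = 85.75 + 0.28q → q* = 74.0698, p* = 106.4895.
At the floor p = 107.2, quantity demanded = (117.6 − 107.2)/0.15 = 69.3333.
Sellers' marginal cost at q' = 69.3333: 85.75 + 0.28·69.3333 = 105.1633.
Δq = 74.0698 − 69.3333 = 4.7365; wedge = 107.2 − 105.1633 = 2.0367.
Welfare loss = ½ × 4.7365 × 2.0367 = $4.82.

$4.82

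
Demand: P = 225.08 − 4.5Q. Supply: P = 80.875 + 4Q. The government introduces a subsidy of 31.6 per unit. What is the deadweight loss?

58.74

Competitive equilibrium: 225.08 − 4.5Q = 80.875 + 4Q → Q* = 16.9653, P* = 148.7362.
The subsidy lowers effective supply by 31.6: P = 49.275 + 4Q.
New quantity: 225.08 − 4.5Q = 49.275 + 4Q → Q' = 20.6829.
Overproduction ΔQ = 20.6829 − 16.9653 = 3.7176; wedge = subsidy = 31.6.
DWL = ½ × 3.7176 × 31.6 = 58.74.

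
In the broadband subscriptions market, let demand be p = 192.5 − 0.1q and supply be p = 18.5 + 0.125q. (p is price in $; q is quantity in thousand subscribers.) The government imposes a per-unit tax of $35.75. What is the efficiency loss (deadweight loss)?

$2840.14 thousand

Competitive equilibrium: 192.5 − 0.1q = 18.5 + 0.125q → q* = 773.3333, p* = 115.1667.
With the tax, the buyer price exceeds the seller price by 35.75: (192.5 − 0.1q) − (18.5 + 0.125q) = 35.75 → q' = 614.4444.
Δq = 773.3333 − 614.4444 = 158.8889; the wedge equals the tax, 35.75.
DWL = ½ × 158.8889 × 35.75 = $2840.14 thousand.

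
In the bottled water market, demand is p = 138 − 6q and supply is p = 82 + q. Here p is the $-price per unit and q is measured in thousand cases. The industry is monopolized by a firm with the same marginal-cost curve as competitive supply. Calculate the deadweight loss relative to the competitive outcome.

Competitive equilibrium: 138 − 6q = 82 + q → q* = 8, p* = 90.
Marginal revenue: MR = 138 − 12q. Set MR = MC: 138 − 12q = 82 + q → q_m = 4.3077.
Price p_m = 138 − 6·4.3077 = 112.1538; MC(q_m) = 82 + 1·4.3077 = 86.3077.
Competitive q* = 8, so Δq = 3.6923; wedge = 112.1538 − 86.3077 = 25.8461.
DWL = ½ × 3.6923 × 25.8461 = $47.72 thousand.

$47.72 thousand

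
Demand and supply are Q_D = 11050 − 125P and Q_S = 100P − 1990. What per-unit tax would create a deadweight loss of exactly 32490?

34.2

In inverse form: demand P = 88.4 − 0.008Q, supply P = 19.9 + 0.01Q.
Competitive equilibrium: 88.4 − 0.008Q = 19.9 + 0.01Q → Q* = 3805.5556, P* = 57.9556.
A tax t gives ΔQ = t/0.018 and wedge t, so DWL = t²/0.036.
t²/0.036 = 32490 → t² = 1169.64 → t = 34.2.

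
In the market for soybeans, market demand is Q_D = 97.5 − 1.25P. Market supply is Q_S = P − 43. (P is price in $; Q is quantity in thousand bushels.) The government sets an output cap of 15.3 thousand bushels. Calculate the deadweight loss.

In inverse form: demand P = 78 − 0.8Q, supply P = 43 + Q.
Competitive equilibrium: 78 − 0.8Q = 43 + Q → Q* = 19.4444, P* = 62.4444.
At Q = 15.3: demand price = 78 − 0.8·15.3 = 65.76; supply price = 43 + 1·15.3 = 58.3.
ΔQ = 19.4444 − 15.3 = 4.1444; wedge = 65.76 − 58.3 = 7.46.
The triangle = ½ × 4.1444 × 7.46 = $15.46 thousand.

$15.46 thousand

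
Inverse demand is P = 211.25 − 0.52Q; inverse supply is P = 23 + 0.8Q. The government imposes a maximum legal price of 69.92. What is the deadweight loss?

Competitive equilibrium: 211.25 − 0.52Q = 23 + 0.8Q → Q* = 142.6136, P* = 137.0909.
At the ceiling P = 69.92, quantity supplied = (69.92 − 23)/0.8 = 58.65.
Willingness to pay at Q' = 58.65: 211.25 − 0.52·58.65 = 180.752.
ΔQ = 142.6136 − 58.65 = 83.9636; wedge = 180.752 − 69.92 = 110.832.
Deadweight loss = ½ × 83.9636 × 110.832 = 4652.93.

4652.93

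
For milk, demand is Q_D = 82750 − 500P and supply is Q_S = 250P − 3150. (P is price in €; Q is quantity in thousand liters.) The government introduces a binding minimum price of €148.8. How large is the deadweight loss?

In inverse form: demand P = 165.5 − 0.002Q, supply P = 12.6 + 0.004Q.
Competitive equilibrium: 165.5 − 0.002Q = 12.6 + 0.004Q → Q* = 25483.3333, P* = 114.5333.
At the floor P = 148.8, quantity demanded = (165.5 − 148.8)/0.002 = 8350.
Sellers' marginal cost at Q' = 8350: 12.6 + 0.004·8350 = 46.
ΔQ = 25483.3333 − 8350 = 17133.3333; wedge = 148.8 − 46 = 102.8.
Welfare loss = ½ × 17133.3333 × 102.8 = €880653.33 thousand.

€880653.33 thousand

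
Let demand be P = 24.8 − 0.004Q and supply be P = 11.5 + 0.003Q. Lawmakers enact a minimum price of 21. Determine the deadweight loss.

Competitive equilibrium: 24.8 − 0.004Q = 11.5 + 0.003Q → Q* = 1900, P* = 17.2.
At the floor P = 21, quantity demanded = (24.8 − 21)/0.004 = 950.
Sellers' marginal cost at Q' = 950: 11.5 + 0.003·950 = 14.35.
ΔQ = 1900 − 950 = 950; wedge = 21 − 14.35 = 6.65.
Deadweight loss = ½ × 950 × 6.65 = 3158.75.

3158.75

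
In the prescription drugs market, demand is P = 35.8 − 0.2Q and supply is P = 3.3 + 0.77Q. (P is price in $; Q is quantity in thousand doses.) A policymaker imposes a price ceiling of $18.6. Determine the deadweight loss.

$90.17 thousand

Competitive equilibrium: 35.8 − 0.2Q = 3.3 + 0.77Q → Q* = 33.5052, P* = 29.099.
At the ceiling P = 18.6, quantity supplied = (18.6 − 3.3)/0.77 = 19.8701.
Willingness to pay at Q' = 19.8701: 35.8 − 0.2·19.8701 = 31.826.
ΔQ = 33.5052 − 19.8701 = 13.6351; wedge = 31.826 − 18.6 = 13.226.
DWL = ½ × 13.6351 × 13.226 = $90.17 thousand.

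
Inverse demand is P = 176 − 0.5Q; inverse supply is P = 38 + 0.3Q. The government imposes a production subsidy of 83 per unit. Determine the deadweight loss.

4305.625

Competitive equilibrium: 176 − 0.5Q = 38 + 0.3Q → Q* = 172.5, P* = 89.75.
The subsidy lowers effective supply by 83: P = 0.3Q − 45.
New quantity: 176 − 0.5Q = 0.3Q − 45 → Q' = 276.25.
Overproduction ΔQ = 276.25 − 172.5 = 103.75; wedge = subsidy = 83.
DWL = ½ × 103.75 × 83 = 4305.625.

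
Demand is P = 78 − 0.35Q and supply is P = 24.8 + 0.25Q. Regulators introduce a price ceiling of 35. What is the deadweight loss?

687.37

Competitive equilibrium: 78 − 0.35Q = 24.8 + 0.25Q → Q* = 88.6667, P* = 46.9667.
At the ceiling P = 35, quantity supplied = (35 − 24.8)/0.25 = 40.8.
Willingness to pay at Q' = 40.8: 78 − 0.35·40.8 = 63.72.
ΔQ = 88.6667 − 40.8 = 47.8667; wedge = 63.72 − 35 = 28.72.
Welfare loss = ½ × 47.8667 × 28.72 = 687.37.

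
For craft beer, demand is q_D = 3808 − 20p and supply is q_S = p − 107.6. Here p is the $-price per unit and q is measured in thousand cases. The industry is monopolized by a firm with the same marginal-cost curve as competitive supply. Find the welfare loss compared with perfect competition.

In inverse form: demand p = 190.4 − 0.05q, supply p = 107.6 + q.
Competitive equilibrium: 190.4 − 0.05q = 107.6 + q → q* = 78.8571, p* = 186.4571.
Marginal revenue: MR = 190.4 − 0.1q. Set MR = MC: 190.4 − 0.1q = 107.6 + q → q_m = 75.2727.
Price p_m = 190.4 − 0.05·75.2727 = 186.6364; MC(q_m) = 107.6 + 1·75.2727 = 182.8727.
Competitive q* = 78.8571, so Δq = 3.5844; wedge = 186.6364 − 182.8727 = 3.7637.
Deadweight loss = ½ × 3.5844 × 3.7637 = $6.75 thousand.

$6.75 thousand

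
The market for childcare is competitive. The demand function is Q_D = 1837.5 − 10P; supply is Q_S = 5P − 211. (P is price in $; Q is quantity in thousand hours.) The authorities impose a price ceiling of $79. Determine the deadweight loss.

$12427.20 thousand

In inverse form: demand P = 183.75 − 0.1Q, supply P = 42.2 + 0.2Q.
Competitive equilibrium: 183.75 − 0.1Q = 42.2 + 0.2Q → Q* = 471.8333, P* = 136.5667.
At the ceiling P = 79, quantity supplied = (79 − 42.2)/0.2 = 184.
Willingness to pay at Q' = 184: 183.75 − 0.1·184 = 165.35.
ΔQ = 471.8333 − 184 = 287.8333; wedge = 165.35 − 79 = 86.35.
The triangle = ½ × 287.8333 × 86.35 = $12427.20 thousand.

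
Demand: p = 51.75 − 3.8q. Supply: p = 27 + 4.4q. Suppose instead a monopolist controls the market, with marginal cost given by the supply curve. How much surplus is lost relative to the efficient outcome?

3.75

Competitive equilibrium: 51.75 − 3.8q = 27 + 4.4q → q* = 3.0183, p* = 40.2805.
Marginal revenue: MR = 51.75 − 7.6q. Set MR = MC: 51.75 − 7.6q = 27 + 4.4q → q_m = 2.0625.
Price p_m = 51.75 − 3.8·2.0625 = 43.9125; MC(q_m) = 27 + 4.4·2.0625 = 36.075.
Competitive q* = 3.0183, so Δq = 0.9558; wedge = 43.9125 − 36.075 = 7.8375.
DWL = ½ × 0.9558 × 7.8375 = 3.75.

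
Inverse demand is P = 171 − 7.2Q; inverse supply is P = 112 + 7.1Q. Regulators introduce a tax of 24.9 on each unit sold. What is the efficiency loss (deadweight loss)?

Competitive equilibrium: 171 − 7.2Q = 112 + 7.1Q → Q* = 4.1259, P* = 141.2937.
With the tax, the buyer price exceeds the seller price by 24.9: (171 − 7.2Q) − (112 + 7.1Q) = 24.9 → Q' = 2.3846.
ΔQ = 4.1259 − 2.3846 = 1.7413; the wedge equals the tax, 24.9.
Welfare loss = ½ × 1.7413 × 24.9 = 21.68.

21.68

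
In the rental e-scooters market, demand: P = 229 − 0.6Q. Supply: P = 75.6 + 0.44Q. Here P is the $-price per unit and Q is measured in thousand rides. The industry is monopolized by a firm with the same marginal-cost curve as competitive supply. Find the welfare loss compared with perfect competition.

Competitive equilibrium: 229 − 0.6Q = 75.6 + 0.44Q → Q* = 147.5, P* = 140.5.
Marginal revenue: MR = 229 − 1.2Q. Set MR = MC: 229 − 1.2Q = 75.6 + 0.44Q → Q_m = 93.53659.
Price P_m = 229 − 0.6·93.53659 = 172.87805; MC(Q_m) = 75.6 + 0.44·93.53659 = 116.7561.
Competitive Q* = 147.5, so ΔQ = 53.96341; wedge = 172.87805 − 116.7561 = 56.12195.
The triangle = ½ × 53.96341 × 56.12195 = $1514.27 thousand.

$1514.27 thousand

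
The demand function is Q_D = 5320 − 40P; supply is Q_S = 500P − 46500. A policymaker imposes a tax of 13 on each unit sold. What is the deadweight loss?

In inverse form: demand P = 133 − 0.025Q, supply P = 93 + 0.002Q.
Competitive equilibrium: 133 − 0.025Q = 93 + 0.002Q → Q* = 1481.4815, P* = 95.963.
With the tax, the buyer price exceeds the seller price by 13: (133 − 0.025Q) − (93 + 0.002Q) = 13 → Q' = 1000.
ΔQ = 1481.4815 − 1000 = 481.4815; the wedge equals the tax, 13.
The triangle = ½ × 481.4815 × 13 = 3129.63.

3129.63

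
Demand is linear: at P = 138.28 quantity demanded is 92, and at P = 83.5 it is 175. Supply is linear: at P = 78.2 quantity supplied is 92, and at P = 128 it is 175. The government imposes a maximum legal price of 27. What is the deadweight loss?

Demand slope = (83.5 − 138.28)/(175 − 92) = −0.66, so P = 199 − 0.66Q.
Supply slope = (128 − 78.2)/(175 − 92) = 0.6, so P = 23 + 0.6Q.
Competitive equilibrium: 199 − 0.66Q = 23 + 0.6Q → Q* = 139.68254, P* = 106.80952.
At the ceiling P = 27, quantity supplied = (27 − 23)/0.6 = 6.66667.
Willingness to pay at Q' = 6.66667: 199 − 0.66·6.66667 = 194.6.
ΔQ = 139.68254 − 6.66667 = 133.01587; wedge = 194.6 − 27 = 167.6.
Deadweight loss = ½ × 133.01587 × 167.6 = 11146.73.

11146.73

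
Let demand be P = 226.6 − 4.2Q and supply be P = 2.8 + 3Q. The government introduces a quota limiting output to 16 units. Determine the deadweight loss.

819.025

Competitive equilibrium: 226.6 − 4.2Q = 2.8 + 3Q → Q* = 31.08333, P* = 96.05.
At Q = 16: demand price = 226.6 − 4.2·16 = 159.4; supply price = 2.8 + 3·16 = 50.8.
ΔQ = 31.08333 − 16 = 15.08333; wedge = 159.4 − 50.8 = 108.6.
Welfare loss = ½ × 15.08333 × 108.6 = 819.025.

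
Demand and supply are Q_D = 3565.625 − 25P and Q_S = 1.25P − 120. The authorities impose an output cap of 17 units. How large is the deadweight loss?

622.74

In inverse form: demand P = 142.625 − 0.04Q, supply P = 96 + 0.8Q.
Competitive equilibrium: 142.625 − 0.04Q = 96 + 0.8Q → Q* = 55.506, P* = 140.4048.
At Q = 17: demand price = 142.625 − 0.04·17 = 141.945; supply price = 96 + 0.8·17 = 109.6.
ΔQ = 55.506 − 17 = 38.506; wedge = 141.945 − 109.6 = 32.345.
DWL = ½ × 38.506 × 32.345 = 622.74.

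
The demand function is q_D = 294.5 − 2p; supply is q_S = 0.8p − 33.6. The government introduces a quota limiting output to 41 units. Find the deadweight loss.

320.64

In inverse form: demand p = 147.25 − 0.5q, supply p = 42 + 1.25q.
Competitive equilibrium: 147.25 − 0.5q = 42 + 1.25q → q* = 60.1429, p* = 117.1786.
At q = 41: demand price = 147.25 − 0.5·41 = 126.75; supply price = 42 + 1.25·41 = 93.25.
Δq = 60.1429 − 41 = 19.1429; wedge = 126.75 − 93.25 = 33.5.
The triangle = ½ × 19.1429 × 33.5 = 320.64.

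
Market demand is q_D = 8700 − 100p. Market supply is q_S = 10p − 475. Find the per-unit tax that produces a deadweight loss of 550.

11

In inverse form: demand p = 87 − 0.01q, supply p = 47.5 + 0.1q.
Competitive equilibrium: 87 − 0.01q = 47.5 + 0.1q → q* = 359.0909, p* = 83.4091.
A tax t gives Δq = t/0.11 and wedge t, so DWL = t²/0.22.
t²/0.22 = 550 → t² = 121 → t = 11.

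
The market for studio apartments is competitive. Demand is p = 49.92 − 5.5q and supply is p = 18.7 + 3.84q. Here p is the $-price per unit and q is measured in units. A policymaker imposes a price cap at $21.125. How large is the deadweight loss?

Competitive equilibrium: 49.92 − 5.5q = 18.7 + 3.84q → q* = 3.3426, p* = 31.5356.
At the ceiling p = 21.125, quantity supplied = (21.125 − 18.7)/3.84 = 0.6315.
Willingness to pay at q' = 0.6315: 49.92 − 5.5·0.6315 = 46.4468.
Δq = 3.3426 − 0.6315 = 2.7111; wedge = 46.4468 − 21.125 = 25.3218.
Deadweight loss = ½ × 2.7111 × 25.3218 = $34.32.

$34.32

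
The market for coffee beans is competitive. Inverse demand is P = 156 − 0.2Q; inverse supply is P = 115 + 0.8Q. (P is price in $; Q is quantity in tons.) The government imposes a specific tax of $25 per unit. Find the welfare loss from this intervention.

$312.50

Competitive equilibrium: 156 − 0.2Q = 115 + 0.8Q → Q* = 41, P* = 147.8.
With the tax, the buyer price exceeds the seller price by 25: (156 − 0.2Q) − (115 + 0.8Q) = 25 → Q' = 16.
ΔQ = 41 − 16 = 25; the wedge equals the tax, 25.
The triangle = ½ × 25 × 25 = $312.50.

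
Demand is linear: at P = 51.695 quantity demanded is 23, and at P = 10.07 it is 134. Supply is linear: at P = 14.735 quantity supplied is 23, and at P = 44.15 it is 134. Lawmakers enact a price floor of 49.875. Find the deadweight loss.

895.38

Demand slope = (10.07 − 51.695)/(134 − 23) = −0.375, so P = 60.32 − 0.375Q.
Supply slope = (44.15 − 14.735)/(134 − 23) = 0.265, so P = 8.64 + 0.265Q.
Competitive equilibrium: 60.32 − 0.375Q = 8.64 + 0.265Q → Q* = 80.75, P* = 30.0388.
At the floor P = 49.875, quantity demanded = (60.32 − 49.875)/0.375 = 27.8533.
Sellers' marginal cost at Q' = 27.8533: 8.64 + 0.265·27.8533 = 16.0211.
ΔQ = 80.75 − 27.8533 = 52.8967; wedge = 49.875 − 16.0211 = 33.8539.
The triangle = ½ × 52.8967 × 33.8539 = 895.38.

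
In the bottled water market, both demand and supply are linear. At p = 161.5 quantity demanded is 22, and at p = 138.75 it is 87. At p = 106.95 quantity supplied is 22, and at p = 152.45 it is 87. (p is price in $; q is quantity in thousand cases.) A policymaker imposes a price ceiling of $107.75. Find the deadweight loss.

Demand slope = (138.75 − 161.5)/(87 − 22) = −0.35, so p = 169.2 − 0.35q.
Supply slope = (152.45 − 106.95)/(87 − 22) = 0.7, so p = 91.55 + 0.7q.
Competitive equilibrium: 169.2 − 0.35q = 91.55 + 0.7q → q* = 73.9524, p* = 143.3167.
At the ceiling p = 107.75, quantity supplied = (107.75 − 91.55)/0.7 = 23.1429.
Willingness to pay at q' = 23.1429: 169.2 − 0.35·23.1429 = 161.1.
Δq = 73.9524 − 23.1429 = 50.8095; wedge = 161.1 − 107.75 = 53.35.
Deadweight loss = ½ × 50.8095 × 53.35 = $1355.34 thousand.

$1355.34 thousand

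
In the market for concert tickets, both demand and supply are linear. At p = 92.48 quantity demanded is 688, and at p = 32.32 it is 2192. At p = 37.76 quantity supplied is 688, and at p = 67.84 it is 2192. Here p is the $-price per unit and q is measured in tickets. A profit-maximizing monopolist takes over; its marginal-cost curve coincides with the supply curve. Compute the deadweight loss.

$12288

Demand slope = (32.32 − 92.48)/(2192 − 688) = −0.04, so p = 120 − 0.04q.
Supply slope = (67.84 − 37.76)/(2192 − 688) = 0.02, so p = 24 + 0.02q.
Competitive equilibrium: 120 − 0.04q = 24 + 0.02q → q* = 1600, p* = 56.
Marginal revenue: MR = 120 − 0.08q. Set MR = MC: 120 − 0.08q = 24 + 0.02q → q_m = 960.
Price p_m = 120 − 0.04·960 = 81.6; MC(q_m) = 24 + 0.02·960 = 43.2.
Competitive q* = 1600, so Δq = 640; wedge = 81.6 − 43.2 = 38.4.
Welfare loss = ½ × 640 × 38.4 = $12288.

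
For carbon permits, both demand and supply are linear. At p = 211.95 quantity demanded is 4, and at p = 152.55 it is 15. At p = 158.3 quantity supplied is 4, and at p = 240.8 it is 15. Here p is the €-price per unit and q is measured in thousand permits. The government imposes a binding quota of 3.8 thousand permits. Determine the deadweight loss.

Demand slope = (152.55 − 211.95)/(15 − 4) = −5.4, so p = 233.55 − 5.4q.
Supply slope = (240.8 − 158.3)/(15 − 4) = 7.5, so p = 128.3 + 7.5q.
Competitive equilibrium: 233.55 − 5.4q = 128.3 + 7.5q → q* = 8.1589, p* = 189.4919.
At q = 3.8: demand price = 233.55 − 5.4·3.8 = 213.03; supply price = 128.3 + 7.5·3.8 = 156.8.
Δq = 8.1589 − 3.8 = 4.3589; wedge = 213.03 − 156.8 = 56.23.
Welfare loss = ½ × 4.3589 × 56.23 = €122.55 thousand.

€122.55 thousand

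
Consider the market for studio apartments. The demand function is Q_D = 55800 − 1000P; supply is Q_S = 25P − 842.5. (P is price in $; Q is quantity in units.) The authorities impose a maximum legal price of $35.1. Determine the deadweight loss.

In inverse form: demand P = 55.8 − 0.001Q, supply P = 33.7 + 0.04Q.
Competitive equilibrium: 55.8 − 0.001Q = 33.7 + 0.04Q → Q* = 539.0244, P* = 55.261.
At the ceiling P = 35.1, quantity supplied = (35.1 − 33.7)/0.04 = 35.
Willingness to pay at Q' = 35: 55.8 − 0.001·35 = 55.765.
ΔQ = 539.0244 − 35 = 504.0244; wedge = 55.765 − 35.1 = 20.665.
Welfare loss = ½ × 504.0244 × 20.665 = $5207.83.

$5207.83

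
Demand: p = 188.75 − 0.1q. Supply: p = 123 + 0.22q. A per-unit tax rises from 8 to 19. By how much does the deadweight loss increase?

464.06

Competitive equilibrium: 188.75 − 0.1q = 123 + 0.22q → q* = 205.4688, p* = 168.2031.
For a per-unit tax t: Δq = t/0.32, so DWL = ½·t·(t/0.32) = t²/0.64.
At t = 8: DWL = 100. At t = 19: DWL = 564.063.
Increase = 564.063 − 100 = 464.06.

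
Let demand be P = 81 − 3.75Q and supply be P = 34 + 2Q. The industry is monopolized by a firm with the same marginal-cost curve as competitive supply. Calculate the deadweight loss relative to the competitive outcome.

Competitive equilibrium: 81 − 3.75Q = 34 + 2Q → Q* = 8.1739, P* = 50.3478.
Marginal revenue: MR = 81 − 7.5Q. Set MR = MC: 81 − 7.5Q = 34 + 2Q → Q_m = 4.9474.
Price P_m = 81 − 3.75·4.9474 = 62.4473; MC(Q_m) = 34 + 2·4.9474 = 43.8948.
Competitive Q* = 8.1739, so ΔQ = 3.2265; wedge = 62.4473 − 43.8948 = 18.5525.
DWL = ½ × 3.2265 × 18.5525 = 29.93.

29.93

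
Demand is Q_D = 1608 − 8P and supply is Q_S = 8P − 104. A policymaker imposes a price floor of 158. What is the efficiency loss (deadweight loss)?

20808

In inverse form: demand P = 201 − 0.125Q, supply P = 13 + 0.125Q.
Competitive equilibrium: 201 − 0.125Q = 13 + 0.125Q → Q* = 752, P* = 107.
At the floor P = 158, quantity demanded = (201 − 158)/0.125 = 344.
Sellers' marginal cost at Q' = 344: 13 + 0.125·344 = 56.
ΔQ = 752 − 344 = 408; wedge = 158 − 56 = 102.
Deadweight loss = ½ × 408 × 102 = 20808.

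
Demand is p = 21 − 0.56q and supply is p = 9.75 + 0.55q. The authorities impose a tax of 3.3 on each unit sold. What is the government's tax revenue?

23.64

Competitive equilibrium: 21 − 0.56q = 9.75 + 0.55q → q* = 10.1351, p* = 15.3243.
With the tax, the buyer price exceeds the seller price by 3.3: (21 − 0.56q) − (9.75 + 0.55q) = 3.3 → q' = 7.1622.
Tax revenue = 3.3 × 7.1622 = 23.64.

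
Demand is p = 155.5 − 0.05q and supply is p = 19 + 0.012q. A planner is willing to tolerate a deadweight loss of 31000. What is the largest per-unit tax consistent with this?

62

Competitive equilibrium: 155.5 − 0.05q = 19 + 0.012q → q* = 2201.6129, p* = 45.4194.
A tax t gives Δq = t/0.062 and wedge t, so DWL = t²/0.124.
t²/0.124 = 31000 → t² = 3844 → t = 62.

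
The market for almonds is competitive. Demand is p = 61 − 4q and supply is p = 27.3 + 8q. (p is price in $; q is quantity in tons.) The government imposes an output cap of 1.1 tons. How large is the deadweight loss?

Competitive equilibrium: 61 − 4q = 27.3 + 8q → q* = 2.8083, p* = 49.7667.
At q = 1.1: demand price = 61 − 4·1.1 = 56.6; supply price = 27.3 + 8·1.1 = 36.1.
Δq = 2.8083 − 1.1 = 1.7083; wedge = 56.6 − 36.1 = 20.5.
DWL = ½ × 1.7083 × 20.5 = $17.51.

$17.51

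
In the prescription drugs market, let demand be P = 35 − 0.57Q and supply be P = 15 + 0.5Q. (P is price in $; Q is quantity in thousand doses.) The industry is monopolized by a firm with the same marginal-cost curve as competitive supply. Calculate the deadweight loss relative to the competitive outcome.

$22.58 thousand

Competitive equilibrium: 35 − 0.57Q = 15 + 0.5Q → Q* = 18.6916, P* = 24.3458.
Marginal revenue: MR = 35 − 1.14Q. Set MR = MC: 35 − 1.14Q = 15 + 0.5Q → Q_m = 12.1951.
Price P_m = 35 − 0.57·12.1951 = 28.0488; MC(Q_m) = 15 + 0.5·12.1951 = 21.0976.
Competitive Q* = 18.6916, so ΔQ = 6.4965; wedge = 28.0488 − 21.0976 = 6.9512.
DWL = ½ × 6.4965 × 6.9512 = $22.58 thousand.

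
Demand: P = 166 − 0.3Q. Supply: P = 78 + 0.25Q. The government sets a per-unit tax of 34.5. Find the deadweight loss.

Competitive equilibrium: 166 − 0.3Q = 78 + 0.25Q → Q* = 160, P* = 118.
With the tax, the buyer price exceeds the seller price by 34.5: (166 − 0.3Q) − (78 + 0.25Q) = 34.5 → Q' = 97.2727.
ΔQ = 160 − 97.2727 = 62.7273; the wedge equals the tax, 34.5.
Welfare loss = ½ × 62.7273 × 34.5 = 1082.05.

1082.05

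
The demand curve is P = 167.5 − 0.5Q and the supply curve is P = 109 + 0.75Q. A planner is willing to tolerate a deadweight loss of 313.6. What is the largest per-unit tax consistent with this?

Competitive equilibrium: 167.5 − 0.5Q = 109 + 0.75Q → Q* = 46.8, P* = 144.1.
A tax t gives ΔQ = t/1.25 and wedge t, so DWL = t²/2.5.
t²/2.5 = 313.6 → t² = 784 → t = 28.

28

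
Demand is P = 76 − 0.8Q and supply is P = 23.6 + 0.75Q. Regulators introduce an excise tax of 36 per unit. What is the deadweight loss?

Competitive equilibrium: 76 − 0.8Q = 23.6 + 0.75Q → Q* = 33.80645, P* = 48.95484.
With the tax, the buyer price exceeds the seller price by 36: (76 − 0.8Q) − (23.6 + 0.75Q) = 36 → Q' = 10.58065.
ΔQ = 33.80645 − 10.58065 = 23.2258; the wedge equals the tax, 36.
Welfare loss = ½ × 23.2258 × 36 = 418.06.

418.06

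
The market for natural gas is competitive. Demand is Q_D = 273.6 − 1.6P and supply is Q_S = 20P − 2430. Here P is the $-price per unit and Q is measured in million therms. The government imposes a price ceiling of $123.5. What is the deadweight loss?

$375 million

In inverse form: demand P = 171 − 0.625Q, supply P = 121.5 + 0.05Q.
Competitive equilibrium: 171 − 0.625Q = 121.5 + 0.05Q → Q* = 73.3333, P* = 125.1667.
At the ceiling P = 123.5, quantity supplied = (123.5 − 121.5)/0.05 = 40.
Willingness to pay at Q' = 40: 171 − 0.625·40 = 146.
ΔQ = 73.3333 − 40 = 33.3333; wedge = 146 − 123.5 = 22.5.
Deadweight loss = ½ × 33.3333 × 22.5 = $375 million.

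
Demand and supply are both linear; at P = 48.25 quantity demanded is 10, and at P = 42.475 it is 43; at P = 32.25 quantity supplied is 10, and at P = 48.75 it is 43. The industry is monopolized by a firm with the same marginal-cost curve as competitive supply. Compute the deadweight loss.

Demand slope = (42.475 − 48.25)/(43 − 10) = −0.175, so P = 50 − 0.175Q.
Supply slope = (48.75 − 32.25)/(43 − 10) = 0.5, so P = 27.25 + 0.5Q.
Competitive equilibrium: 50 − 0.175Q = 27.25 + 0.5Q → Q* = 33.7037, P* = 44.1019.
Marginal revenue: MR = 50 − 0.35Q. Set MR = MC: 50 − 0.35Q = 27.25 + 0.5Q → Q_m = 26.7647.
Price P_m = 50 − 0.175·26.7647 = 45.3162; MC(Q_m) = 27.25 + 0.5·26.7647 = 40.6324.
Competitive Q* = 33.7037, so ΔQ = 6.939; wedge = 45.3162 − 40.6324 = 4.6838.
Welfare loss = ½ × 6.939 × 4.6838 = 16.25.

16.25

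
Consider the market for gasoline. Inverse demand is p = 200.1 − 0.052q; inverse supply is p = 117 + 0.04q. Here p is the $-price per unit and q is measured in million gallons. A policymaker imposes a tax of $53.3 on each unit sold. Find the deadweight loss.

Competitive equilibrium: 200.1 − 0.052q = 117 + 0.04q → q* = 903.2609, p* = 153.1304.
With the tax, the buyer price exceeds the seller price by 53.3: (200.1 − 0.052q) − (117 + 0.04q) = 53.3 → q' = 323.913.
Δq = 903.2609 − 323.913 = 579.3479; the wedge equals the tax, 53.3.
Welfare loss = ½ × 579.3479 × 53.3 = $15439.62 million.

$15439.62 million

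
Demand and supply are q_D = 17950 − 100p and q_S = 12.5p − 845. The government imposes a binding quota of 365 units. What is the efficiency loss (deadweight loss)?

In inverse form: demand p = 179.5 − 0.01q, supply p = 67.6 + 0.08q.
Competitive equilibrium: 179.5 − 0.01q = 67.6 + 0.08q → q* = 1243.33333, p* = 167.06667.
At q = 365: demand price = 179.5 − 0.01·365 = 175.85; supply price = 67.6 + 0.08·365 = 96.8.
Δq = 1243.33333 − 365 = 878.33333; wedge = 175.85 − 96.8 = 79.05.
The triangle = ½ × 878.33333 × 79.05 = 34716.125.

34716.125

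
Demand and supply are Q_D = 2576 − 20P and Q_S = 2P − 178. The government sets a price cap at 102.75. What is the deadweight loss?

In inverse form: demand P = 128.8 − 0.05Q, supply P = 89 + 0.5Q.
Competitive equilibrium: 128.8 − 0.05Q = 89 + 0.5Q → Q* = 72.36364, P* = 125.18182.
At the ceiling P = 102.75, quantity supplied = (102.75 − 89)/0.5 = 27.5.
Willingness to pay at Q' = 27.5: 128.8 − 0.05·27.5 = 127.425.
ΔQ = 72.36364 − 27.5 = 44.86364; wedge = 127.425 − 102.75 = 24.675.
DWL = ½ × 44.86364 × 24.675 = 553.51.

553.51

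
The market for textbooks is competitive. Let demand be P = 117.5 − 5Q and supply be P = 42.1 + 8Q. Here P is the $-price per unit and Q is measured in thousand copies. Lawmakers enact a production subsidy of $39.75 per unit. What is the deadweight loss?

Competitive equilibrium: 117.5 − 5Q = 42.1 + 8Q → Q* = 5.8, P* = 88.5.
The subsidy lowers effective supply by 39.75: P = 2.35 + 8Q.
New quantity: 117.5 − 5Q = 2.35 + 8Q → Q' = 8.8577.
Overproduction ΔQ = 8.8577 − 5.8 = 3.0577; wedge = subsidy = 39.75.
The triangle = ½ × 3.0577 × 39.75 = $60.77 thousand.

$60.77 thousand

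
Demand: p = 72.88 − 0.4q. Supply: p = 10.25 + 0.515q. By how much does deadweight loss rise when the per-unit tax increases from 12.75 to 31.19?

Competitive equilibrium: 72.88 − 0.4q = 10.25 + 0.515q → q* = 68.4481, p* = 45.5008.
For a per-unit tax t: Δq = t/0.915, so DWL = ½·t·(t/0.915) = t²/1.83.
At t = 12.75: DWL = 88.832. At t = 31.19: DWL = 531.593.
Increase = 531.593 − 88.832 = 442.76.

442.76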